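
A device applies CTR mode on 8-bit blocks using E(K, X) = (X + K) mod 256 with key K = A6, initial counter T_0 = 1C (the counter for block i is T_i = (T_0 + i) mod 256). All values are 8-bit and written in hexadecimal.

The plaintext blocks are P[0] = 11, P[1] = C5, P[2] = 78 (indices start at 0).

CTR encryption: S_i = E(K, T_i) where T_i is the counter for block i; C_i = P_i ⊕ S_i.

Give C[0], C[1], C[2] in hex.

C[0] = D3, C[1] = 06, C[2] = BC

C[0]: T = 1C, S = E(K, T) = C2; 11 ⊕ C2 = D3.
C[1]: T = 1D, S = E(K, T) = C3; C5 ⊕ C3 = 06.
C[2]: T = 1E, S = E(K, T) = C4; 78 ⊕ C4 = BC.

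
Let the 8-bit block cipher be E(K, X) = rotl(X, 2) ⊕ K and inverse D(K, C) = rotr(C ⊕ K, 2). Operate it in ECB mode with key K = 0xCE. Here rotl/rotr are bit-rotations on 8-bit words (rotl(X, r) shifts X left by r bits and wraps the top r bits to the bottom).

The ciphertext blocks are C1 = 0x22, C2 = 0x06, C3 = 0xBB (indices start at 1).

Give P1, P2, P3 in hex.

P1 = 0x3B, P2 = 0x32, P3 = 0x5D

ECB decryption: P_i = D(K, C_i).
P1: D(K, 0x22) = 0x3B.
P2: D(K, 0x06) = 0x32.
P3: D(K, 0xBB) = 0x5D.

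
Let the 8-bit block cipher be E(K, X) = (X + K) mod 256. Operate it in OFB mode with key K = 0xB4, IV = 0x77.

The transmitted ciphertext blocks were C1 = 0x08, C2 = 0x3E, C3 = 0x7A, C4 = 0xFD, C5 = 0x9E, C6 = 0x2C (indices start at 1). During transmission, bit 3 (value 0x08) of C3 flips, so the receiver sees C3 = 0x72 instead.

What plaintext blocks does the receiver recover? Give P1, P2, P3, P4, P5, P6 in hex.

OFB decryption: S_i = E(K, S_{i−1}) with S_{0} = IV; P_i = C_i ⊕ S_i.
Only C3 changed, to 0x72. In OFB, a change in C_i flips the same bit in P_i only; the keystream is unaffected. Decrypting the received ciphertext:
P1: S = E(K, 0x77) = 0x2B; 0x08 ⊕ 0x2B = 0x23.
P2: S = E(K, 0x2B) = 0xDF; 0x3E ⊕ 0xDF = 0xE1.
P3: S = E(K, 0xDF) = 0x93; 0x72 ⊕ 0x93 = 0xE1.
P4: S = E(K, 0x93) = 0x47; 0xFD ⊕ 0x47 = 0xBA.
P5: S = E(K, 0x47) = 0xFB; 0x9E ⊕ 0xFB = 0x65.
P6: S = E(K, 0xFB) = 0xAF; 0x2C ⊕ 0xAF = 0x83.
Blocks that differ from the original plaintext: P3.

P1 = 0x23, P2 = 0xE1, P3 = 0xE1, P4 = 0xBA, P5 = 0x65, P6 = 0x83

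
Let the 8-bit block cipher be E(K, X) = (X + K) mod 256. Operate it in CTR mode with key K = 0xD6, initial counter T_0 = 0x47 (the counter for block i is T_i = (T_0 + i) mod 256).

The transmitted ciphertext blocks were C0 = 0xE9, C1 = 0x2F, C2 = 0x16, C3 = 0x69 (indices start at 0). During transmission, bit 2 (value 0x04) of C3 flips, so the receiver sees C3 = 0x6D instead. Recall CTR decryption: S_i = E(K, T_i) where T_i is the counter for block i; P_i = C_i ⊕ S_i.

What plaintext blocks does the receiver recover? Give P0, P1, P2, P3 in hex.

Only C3 changed, to 0x6D. In CTR, a change in C_i flips the same bit in P_i only; the keystream is unaffected. Decrypting the received ciphertext:
P0: T = 0x47, S = E(K, T) = 0x1D; 0xE9 ⊕ 0x1D = 0xF4.
P1: T = 0x48, S = E(K, T) = 0x1E; 0x2F ⊕ 0x1E = 0x31.
P2: T = 0x49, S = E(K, T) = 0x1F; 0x16 ⊕ 0x1F = 0x09.
P3: T = 0x4A, S = E(K, T) = 0x20; 0x6D ⊕ 0x20 = 0x4D.
Blocks that differ from the original plaintext: P3.

P0 = 0xF4, P1 = 0x31, P2 = 0x09, P3 = 0x4D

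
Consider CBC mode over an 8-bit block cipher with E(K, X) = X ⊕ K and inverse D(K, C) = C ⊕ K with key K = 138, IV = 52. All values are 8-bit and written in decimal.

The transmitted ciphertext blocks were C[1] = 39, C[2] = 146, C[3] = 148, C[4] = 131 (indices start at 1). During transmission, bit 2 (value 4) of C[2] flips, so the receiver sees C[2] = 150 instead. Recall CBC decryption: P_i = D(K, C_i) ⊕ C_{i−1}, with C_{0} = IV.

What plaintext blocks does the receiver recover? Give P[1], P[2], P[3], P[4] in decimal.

Only C[2] changed, to 150. In CBC, a change in C_i garbles P_i and flips the same bit in P_{i+1}. Decrypting the received ciphertext:
P[1]: D(K, 39) = 173; 173 ⊕ 52 = 153.
P[2]: D(K, 150) = 28; 28 ⊕ 39 = 59.
P[3]: D(K, 148) = 30; 30 ⊕ 150 = 136.
P[4]: D(K, 131) = 9; 9 ⊕ 148 = 157.
Blocks that differ from the original plaintext: P[2], P[3].

P[1] = 153, P[2] = 59, P[3] = 136, P[4] = 157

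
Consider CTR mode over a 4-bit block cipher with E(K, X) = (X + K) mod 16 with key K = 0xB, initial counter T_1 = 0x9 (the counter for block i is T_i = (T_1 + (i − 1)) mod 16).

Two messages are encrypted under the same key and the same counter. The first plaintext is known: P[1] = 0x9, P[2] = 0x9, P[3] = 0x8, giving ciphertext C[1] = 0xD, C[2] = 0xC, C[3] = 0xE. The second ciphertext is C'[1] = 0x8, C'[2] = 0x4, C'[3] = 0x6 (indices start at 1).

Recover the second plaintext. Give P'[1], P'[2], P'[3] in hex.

P'[1] = 0xC, P'[2] = 0x1, P'[3] = 0x0

In CTR with a reused counter, both messages share the same keystream S_i, so C_i ⊕ C'_i = P_i ⊕ P'_i and thus P'_i = P_i ⊕ C_i ⊕ C'_i.
P'[1]: 0x9 ⊕ 0xD ⊕ 0x8 = 0xC.
P'[2]: 0x9 ⊕ 0xC ⊕ 0x4 = 0x1.
P'[3]: 0x8 ⊕ 0xE ⊕ 0x6 = 0x0.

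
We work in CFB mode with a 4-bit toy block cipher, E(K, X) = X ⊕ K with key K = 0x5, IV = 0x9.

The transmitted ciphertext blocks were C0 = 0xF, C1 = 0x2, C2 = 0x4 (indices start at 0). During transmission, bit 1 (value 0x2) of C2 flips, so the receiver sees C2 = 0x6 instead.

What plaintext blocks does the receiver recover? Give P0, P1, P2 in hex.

CFB decryption: P_i = C_i ⊕ E(K, C_{i−1}), with C_{−1} = IV.
Only C2 changed, to 0x6. In CFB, a change in C_i flips the same bit in P_i and garbles P_{i+1}. Decrypting the received ciphertext:
P0: E(K, 0x9) = 0xC; 0xF ⊕ 0xC = 0x3.
P1: E(K, 0xF) = 0xA; 0x2 ⊕ 0xA = 0x8.
P2: E(K, 0x2) = 0x7; 0x6 ⊕ 0x7 = 0x1.
Blocks that differ from the original plaintext: P2.

P0 = 0x3, P1 = 0x8, P2 = 0x1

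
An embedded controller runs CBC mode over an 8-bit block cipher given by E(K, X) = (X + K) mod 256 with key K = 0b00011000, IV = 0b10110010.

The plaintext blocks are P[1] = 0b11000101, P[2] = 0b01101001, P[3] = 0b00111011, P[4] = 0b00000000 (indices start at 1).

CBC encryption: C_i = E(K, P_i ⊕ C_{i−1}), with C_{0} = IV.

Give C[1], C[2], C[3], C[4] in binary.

C[1] = 0b10001111, C[2] = 0b11111110, C[3] = 0b11011101, C[4] = 0b11110101

C[1]: P[1] ⊕ 0b10110010 = 0b01110111; E(K, 0b01110111) = 0b10001111.
C[2]: P[2] ⊕ 0b10001111 = 0b11100110; E(K, 0b11100110) = 0b11111110.
C[3]: P[3] ⊕ 0b11111110 = 0b11000101; E(K, 0b11000101) = 0b11011101.
C[4]: P[4] ⊕ 0b11011101 = 0b11011101; E(K, 0b11011101) = 0b11110101.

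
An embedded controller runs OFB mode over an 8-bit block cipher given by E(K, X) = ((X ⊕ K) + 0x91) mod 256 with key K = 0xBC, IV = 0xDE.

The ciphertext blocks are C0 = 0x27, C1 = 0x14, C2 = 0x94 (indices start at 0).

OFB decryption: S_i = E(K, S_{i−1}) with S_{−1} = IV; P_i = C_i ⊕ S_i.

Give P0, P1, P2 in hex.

P0 = 0xD4, P1 = 0xF4, P2 = 0x79

P0: S = E(K, 0xDE) = 0xF3; 0x27 ⊕ 0xF3 = 0xD4.
P1: S = E(K, 0xF3) = 0xE0; 0x14 ⊕ 0xE0 = 0xF4.
P2: S = E(K, 0xE0) = 0xED; 0x94 ⊕ 0xED = 0x79.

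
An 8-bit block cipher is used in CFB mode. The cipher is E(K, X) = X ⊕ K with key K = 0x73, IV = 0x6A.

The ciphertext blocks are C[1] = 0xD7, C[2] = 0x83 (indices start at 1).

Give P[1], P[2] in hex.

P[1] = 0xCE, P[2] = 0x27

CFB decryption: P_i = C_i ⊕ E(K, C_{i−1}), with C_{0} = IV.
P[1]: E(K, 0x6A) = 0x19; 0xD7 ⊕ 0x19 = 0xCE.
P[2]: E(K, 0xD7) = 0xA4; 0x83 ⊕ 0xA4 = 0x27.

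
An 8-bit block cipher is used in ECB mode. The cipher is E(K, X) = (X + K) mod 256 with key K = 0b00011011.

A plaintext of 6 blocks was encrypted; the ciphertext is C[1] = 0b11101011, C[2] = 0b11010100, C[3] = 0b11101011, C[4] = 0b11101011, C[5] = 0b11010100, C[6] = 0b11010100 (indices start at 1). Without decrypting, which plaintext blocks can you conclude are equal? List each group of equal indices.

P[1] = P[3] = P[4]; P[2] = P[5] = P[6]

ECB encrypts each block independently with the same key, so equal ciphertext blocks imply equal plaintext blocks.
C[1] = C[3] = C[4] = 0b11101011, so P[1] = P[3] = P[4].
C[2] = C[5] = C[6] = 0b11010100, so P[2] = P[5] = P[6].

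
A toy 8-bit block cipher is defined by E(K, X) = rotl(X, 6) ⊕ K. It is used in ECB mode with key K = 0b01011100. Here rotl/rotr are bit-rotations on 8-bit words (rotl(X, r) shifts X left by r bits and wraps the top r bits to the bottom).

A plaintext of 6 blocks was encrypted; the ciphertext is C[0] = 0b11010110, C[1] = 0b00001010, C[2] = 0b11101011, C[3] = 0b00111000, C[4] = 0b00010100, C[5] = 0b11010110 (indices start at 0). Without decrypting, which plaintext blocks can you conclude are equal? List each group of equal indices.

P[0] = P[5]

ECB encrypts each block independently with the same key, so equal ciphertext blocks imply equal plaintext blocks.
C[0] = C[5] = 0b11010110, so P[0] = P[5].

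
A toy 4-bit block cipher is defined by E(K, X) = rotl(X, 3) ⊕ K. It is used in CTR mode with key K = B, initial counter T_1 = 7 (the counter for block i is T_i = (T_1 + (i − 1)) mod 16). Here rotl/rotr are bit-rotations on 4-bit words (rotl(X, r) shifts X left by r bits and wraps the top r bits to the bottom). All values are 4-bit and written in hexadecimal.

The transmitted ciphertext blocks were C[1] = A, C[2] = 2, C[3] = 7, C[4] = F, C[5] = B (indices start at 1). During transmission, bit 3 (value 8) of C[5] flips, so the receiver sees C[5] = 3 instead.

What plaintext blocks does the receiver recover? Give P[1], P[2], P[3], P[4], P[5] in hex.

CTR decryption: S_i = E(K, T_i) where T_i is the counter for block i; P_i = C_i ⊕ S_i.
Only C[5] changed, to 3. In CTR, a change in C_i flips the same bit in P_i only; the keystream is unaffected. Decrypting the received ciphertext:
P[1]: T = 7, S = E(K, T) = 0; A ⊕ 0 = A.
P[2]: T = 8, S = E(K, T) = F; 2 ⊕ F = D.
P[3]: T = 9, S = E(K, T) = 7; 7 ⊕ 7 = 0.
P[4]: T = A, S = E(K, T) = E; F ⊕ E = 1.
P[5]: T = B, S = E(K, T) = 6; 3 ⊕ 6 = 5.
Blocks that differ from the original plaintext: P[5].

P[1] = A, P[2] = D, P[3] = 0, P[4] = 1, P[5] = 5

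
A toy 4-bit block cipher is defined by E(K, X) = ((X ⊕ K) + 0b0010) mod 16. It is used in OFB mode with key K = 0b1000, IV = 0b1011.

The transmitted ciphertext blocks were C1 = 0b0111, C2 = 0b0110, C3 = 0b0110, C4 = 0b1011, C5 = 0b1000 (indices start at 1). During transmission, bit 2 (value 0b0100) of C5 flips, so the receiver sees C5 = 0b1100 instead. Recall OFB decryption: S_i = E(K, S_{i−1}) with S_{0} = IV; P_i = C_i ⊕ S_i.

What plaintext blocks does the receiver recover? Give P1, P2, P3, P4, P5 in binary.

Only C5 changed, to 0b1100. In OFB, a change in C_i flips the same bit in P_i only; the keystream is unaffected. Decrypting the received ciphertext:
P1: S = E(K, 0b1011) = 0b0101; 0b0111 ⊕ 0b0101 = 0b0010.
P2: S = E(K, 0b0101) = 0b1111; 0b0110 ⊕ 0b1111 = 0b1001.
P3: S = E(K, 0b1111) = 0b1001; 0b0110 ⊕ 0b1001 = 0b1111.
P4: S = E(K, 0b1001) = 0b0011; 0b1011 ⊕ 0b0011 = 0b1000.
P5: S = E(K, 0b0011) = 0b1101; 0b1100 ⊕ 0b1101 = 0b0001.
Blocks that differ from the original plaintext: P5.

P1 = 0b0010, P2 = 0b1001, P3 = 0b1111, P4 = 0b1000, P5 = 0b0001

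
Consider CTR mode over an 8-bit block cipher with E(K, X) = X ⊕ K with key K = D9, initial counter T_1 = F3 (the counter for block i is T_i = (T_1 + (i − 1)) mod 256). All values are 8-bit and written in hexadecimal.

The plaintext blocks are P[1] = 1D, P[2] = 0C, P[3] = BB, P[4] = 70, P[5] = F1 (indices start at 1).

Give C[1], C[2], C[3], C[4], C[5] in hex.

C[1] = 37, C[2] = 21, C[3] = 97, C[4] = 5F, C[5] = DF

CTR encryption: S_i = E(K, T_i) where T_i is the counter for block i; C_i = P_i ⊕ S_i.
C[1]: T = F3, S = E(K, T) = 2A; 1D ⊕ 2A = 37.
C[2]: T = F4, S = E(K, T) = 2D; 0C ⊕ 2D = 21.
C[3]: T = F5, S = E(K, T) = 2C; BB ⊕ 2C = 97.
C[4]: T = F6, S = E(K, T) = 2F; 70 ⊕ 2F = 5F.
C[5]: T = F7, S = E(K, T) = 2E; F1 ⊕ 2E = DF.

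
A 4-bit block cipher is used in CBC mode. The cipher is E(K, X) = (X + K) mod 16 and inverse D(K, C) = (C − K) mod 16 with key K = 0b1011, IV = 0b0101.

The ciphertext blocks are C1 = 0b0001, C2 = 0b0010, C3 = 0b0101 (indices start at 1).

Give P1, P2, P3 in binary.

P1 = 0b0011, P2 = 0b0110, P3 = 0b1000

CBC decryption: P_i = D(K, C_i) ⊕ C_{i−1}, with C_{0} = IV.
P1: D(K, 0b0001) = 0b0110; 0b0110 ⊕ 0b0101 = 0b0011.
P2: D(K, 0b0010) = 0b0111; 0b0111 ⊕ 0b0001 = 0b0110.
P3: D(K, 0b0101) = 0b1010; 0b1010 ⊕ 0b0010 = 0b1000.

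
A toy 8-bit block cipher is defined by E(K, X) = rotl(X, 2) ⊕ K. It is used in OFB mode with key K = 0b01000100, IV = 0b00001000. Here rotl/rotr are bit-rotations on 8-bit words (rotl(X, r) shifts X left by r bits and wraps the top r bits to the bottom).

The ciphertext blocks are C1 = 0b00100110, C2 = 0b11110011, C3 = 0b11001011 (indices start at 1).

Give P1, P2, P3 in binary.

P1 = 0b01000010, P2 = 0b00100110, P3 = 0b11011000

OFB decryption: S_i = E(K, S_{i−1}) with S_{0} = IV; P_i = C_i ⊕ S_i.
P1: S = E(K, 0b00001000) = 0b01100100; 0b00100110 ⊕ 0b01100100 = 0b01000010.
P2: S = E(K, 0b01100100) = 0b11010101; 0b11110011 ⊕ 0b11010101 = 0b00100110.
P3: S = E(K, 0b11010101) = 0b00010011; 0b11001011 ⊕ 0b00010011 = 0b11011000.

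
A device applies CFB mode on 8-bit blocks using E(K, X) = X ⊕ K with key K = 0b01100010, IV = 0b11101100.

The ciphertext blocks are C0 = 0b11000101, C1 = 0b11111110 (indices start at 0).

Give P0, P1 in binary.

CFB decryption: P_i = C_i ⊕ E(K, C_{i−1}), with C_{−1} = IV.
P0: E(K, 0b11101100) = 0b10001110; 0b11000101 ⊕ 0b10001110 = 0b01001011.
P1: E(K, 0b11000101) = 0b10100111; 0b11111110 ⊕ 0b10100111 = 0b01011001.

P0 = 0b01001011, P1 = 0b01011001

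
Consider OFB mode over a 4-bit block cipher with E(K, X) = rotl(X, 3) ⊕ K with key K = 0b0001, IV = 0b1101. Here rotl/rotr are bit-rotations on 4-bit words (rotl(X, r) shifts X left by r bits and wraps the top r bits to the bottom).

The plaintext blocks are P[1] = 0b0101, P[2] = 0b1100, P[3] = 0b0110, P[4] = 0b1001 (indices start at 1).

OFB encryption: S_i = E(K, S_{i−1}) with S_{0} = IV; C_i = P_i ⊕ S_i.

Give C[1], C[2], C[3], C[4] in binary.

C[1]: S = E(K, 0b1101) = 0b1111; 0b0101 ⊕ 0b1111 = 0b1010.
C[2]: S = E(K, 0b1111) = 0b1110; 0b1100 ⊕ 0b1110 = 0b0010.
C[3]: S = E(K, 0b1110) = 0b0110; 0b0110 ⊕ 0b0110 = 0b0000.
C[4]: S = E(K, 0b0110) = 0b0010; 0b1001 ⊕ 0b0010 = 0b1011.

C[1] = 0b1010, C[2] = 0b0010, C[3] = 0b0000, C[4] = 0b1011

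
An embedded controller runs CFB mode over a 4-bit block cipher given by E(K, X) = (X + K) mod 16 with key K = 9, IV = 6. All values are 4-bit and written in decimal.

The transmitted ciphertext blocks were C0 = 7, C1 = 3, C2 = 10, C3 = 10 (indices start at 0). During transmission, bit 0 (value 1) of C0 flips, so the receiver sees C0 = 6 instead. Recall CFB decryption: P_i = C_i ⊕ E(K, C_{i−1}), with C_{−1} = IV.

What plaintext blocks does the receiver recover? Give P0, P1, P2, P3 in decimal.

P0 = 9, P1 = 12, P2 = 6, P3 = 9

Only C0 changed, to 6. In CFB, a change in C_i flips the same bit in P_i and garbles P_{i+1}. Decrypting the received ciphertext:
P0: E(K, 6) = 15; 6 ⊕ 15 = 9.
P1: E(K, 6) = 15; 3 ⊕ 15 = 12.
P2: E(K, 3) = 12; 10 ⊕ 12 = 6.
P3: E(K, 10) = 3; 10 ⊕ 3 = 9.
Blocks that differ from the original plaintext: P0, P1.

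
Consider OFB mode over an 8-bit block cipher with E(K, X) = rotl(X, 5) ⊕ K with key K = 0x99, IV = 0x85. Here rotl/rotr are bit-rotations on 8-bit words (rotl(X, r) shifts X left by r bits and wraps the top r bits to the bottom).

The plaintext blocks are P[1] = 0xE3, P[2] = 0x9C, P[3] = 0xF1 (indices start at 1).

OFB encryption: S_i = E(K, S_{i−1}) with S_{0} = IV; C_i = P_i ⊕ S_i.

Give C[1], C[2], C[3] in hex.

C[1]: S = E(K, 0x85) = 0x29; 0xE3 ⊕ 0x29 = 0xCA.
C[2]: S = E(K, 0x29) = 0xBC; 0x9C ⊕ 0xBC = 0x20.
C[3]: S = E(K, 0xBC) = 0x0E; 0xF1 ⊕ 0x0E = 0xFF.

C[1] = 0xCA, C[2] = 0x20, C[3] = 0xFF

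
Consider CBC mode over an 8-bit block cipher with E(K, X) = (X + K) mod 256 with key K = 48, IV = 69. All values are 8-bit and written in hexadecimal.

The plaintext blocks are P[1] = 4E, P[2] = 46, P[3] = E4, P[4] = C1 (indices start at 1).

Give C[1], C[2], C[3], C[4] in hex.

CBC encryption: C_i = E(K, P_i ⊕ C_{i−1}), with C_{0} = IV.
C[1]: P[1] ⊕ 69 = 27; E(K, 27) = 6F.
C[2]: P[2] ⊕ 6F = 29; E(K, 29) = 71.
C[3]: P[3] ⊕ 71 = 95; E(K, 95) = DD.
C[4]: P[4] ⊕ DD = 1C; E(K, 1C) = 64.

C[1] = 6F, C[2] = 71, C[3] = DD, C[4] = 64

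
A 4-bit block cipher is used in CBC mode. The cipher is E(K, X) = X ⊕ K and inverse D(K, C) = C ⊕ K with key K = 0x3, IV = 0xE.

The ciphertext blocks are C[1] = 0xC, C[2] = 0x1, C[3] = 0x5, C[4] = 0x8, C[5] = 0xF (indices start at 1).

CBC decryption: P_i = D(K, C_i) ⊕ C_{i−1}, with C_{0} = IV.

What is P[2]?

P[2]: D(K, 0x1) = 0x2; 0x2 ⊕ 0xC = 0xE.

P[2] = 0xE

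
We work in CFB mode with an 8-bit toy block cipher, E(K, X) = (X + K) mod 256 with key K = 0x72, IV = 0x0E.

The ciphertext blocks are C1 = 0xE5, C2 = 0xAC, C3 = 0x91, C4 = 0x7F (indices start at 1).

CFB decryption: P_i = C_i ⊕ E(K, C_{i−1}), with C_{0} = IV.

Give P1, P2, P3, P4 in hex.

P1: E(K, 0x0E) = 0x80; 0xE5 ⊕ 0x80 = 0x65.
P2: E(K, 0xE5) = 0x57; 0xAC ⊕ 0x57 = 0xFB.
P3: E(K, 0xAC) = 0x1E; 0x91 ⊕ 0x1E = 0x8F.
P4: E(K, 0x91) = 0x03; 0x7F ⊕ 0x03 = 0x7C.

P1 = 0x65, P2 = 0xFB, P3 = 0x8F, P4 = 0x7C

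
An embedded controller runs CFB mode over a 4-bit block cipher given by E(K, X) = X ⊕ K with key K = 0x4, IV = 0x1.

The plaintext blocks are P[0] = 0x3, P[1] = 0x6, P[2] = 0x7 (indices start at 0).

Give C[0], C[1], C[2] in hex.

C[0] = 0x6, C[1] = 0x4, C[2] = 0x7

CFB encryption: C_i = P_i ⊕ E(K, C_{i−1}), with C_{−1} = IV.
C[0]: E(K, 0x1) = 0x5; 0x3 ⊕ 0x5 = 0x6.
C[1]: E(K, 0x6) = 0x2; 0x6 ⊕ 0x2 = 0x4.
C[2]: E(K, 0x4) = 0x0; 0x7 ⊕ 0x0 = 0x7.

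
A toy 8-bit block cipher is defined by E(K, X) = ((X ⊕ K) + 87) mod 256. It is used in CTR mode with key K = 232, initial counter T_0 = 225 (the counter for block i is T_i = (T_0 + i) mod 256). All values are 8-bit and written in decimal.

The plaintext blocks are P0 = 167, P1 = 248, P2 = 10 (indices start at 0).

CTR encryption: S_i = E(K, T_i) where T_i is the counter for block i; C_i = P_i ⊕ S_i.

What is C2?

C0: T = 225, S = E(K, T) = 96; 167 ⊕ 96 = 199.
C1: T = 226, S = E(K, T) = 97; 248 ⊕ 97 = 153.
C2: T = 227, S = E(K, T) = 98; 10 ⊕ 98 = 104.

C2 = 104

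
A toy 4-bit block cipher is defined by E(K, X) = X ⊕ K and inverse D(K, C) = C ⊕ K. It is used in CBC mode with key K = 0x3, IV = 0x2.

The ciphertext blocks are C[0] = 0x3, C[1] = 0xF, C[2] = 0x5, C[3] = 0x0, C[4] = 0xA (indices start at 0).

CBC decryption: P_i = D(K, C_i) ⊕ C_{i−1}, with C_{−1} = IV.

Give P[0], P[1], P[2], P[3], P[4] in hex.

P[0] = 0x2, P[1] = 0xF, P[2] = 0x9, P[3] = 0x6, P[4] = 0x9

P[0]: D(K, 0x3) = 0x0; 0x0 ⊕ 0x2 = 0x2.
P[1]: D(K, 0xF) = 0xC; 0xC ⊕ 0x3 = 0xF.
P[2]: D(K, 0x5) = 0x6; 0x6 ⊕ 0xF = 0x9.
P[3]: D(K, 0x0) = 0x3; 0x3 ⊕ 0x5 = 0x6.
P[4]: D(K, 0xA) = 0x9; 0x9 ⊕ 0x0 = 0x9.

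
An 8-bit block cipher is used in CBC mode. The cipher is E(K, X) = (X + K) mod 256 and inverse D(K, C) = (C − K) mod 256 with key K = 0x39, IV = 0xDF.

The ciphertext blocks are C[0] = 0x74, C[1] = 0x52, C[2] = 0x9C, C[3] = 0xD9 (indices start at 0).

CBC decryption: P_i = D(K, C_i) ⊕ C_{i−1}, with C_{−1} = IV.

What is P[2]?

P[2]: D(K, 0x9C) = 0x63; 0x63 ⊕ 0x52 = 0x31.

P[2] = 0x31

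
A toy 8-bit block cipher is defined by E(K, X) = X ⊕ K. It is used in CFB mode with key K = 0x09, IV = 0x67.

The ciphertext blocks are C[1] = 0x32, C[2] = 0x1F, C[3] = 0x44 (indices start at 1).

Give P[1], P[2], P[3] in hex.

P[1] = 0x5C, P[2] = 0x24, P[3] = 0x52

CFB decryption: P_i = C_i ⊕ E(K, C_{i−1}), with C_{0} = IV.
P[1]: E(K, 0x67) = 0x6E; 0x32 ⊕ 0x6E = 0x5C.
P[2]: E(K, 0x32) = 0x3B; 0x1F ⊕ 0x3B = 0x24.
P[3]: E(K, 0x1F) = 0x16; 0x44 ⊕ 0x16 = 0x52.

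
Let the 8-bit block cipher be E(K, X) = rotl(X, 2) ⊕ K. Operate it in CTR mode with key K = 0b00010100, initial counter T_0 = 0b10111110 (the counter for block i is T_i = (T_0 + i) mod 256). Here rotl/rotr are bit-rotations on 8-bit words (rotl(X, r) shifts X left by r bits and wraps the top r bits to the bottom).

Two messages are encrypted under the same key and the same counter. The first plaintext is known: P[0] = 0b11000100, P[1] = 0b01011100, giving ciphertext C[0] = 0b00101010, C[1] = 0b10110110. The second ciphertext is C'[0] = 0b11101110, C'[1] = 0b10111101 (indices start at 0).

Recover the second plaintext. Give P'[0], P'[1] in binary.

P'[0] = 0b00000000, P'[1] = 0b01010111

In CTR with a reused counter, both messages share the same keystream S_i, so C_i ⊕ C'_i = P_i ⊕ P'_i and thus P'_i = P_i ⊕ C_i ⊕ C'_i.
P'[0]: 0b11000100 ⊕ 0b00101010 ⊕ 0b11101110 = 0b00000000.
P'[1]: 0b01011100 ⊕ 0b10110110 ⊕ 0b10111101 = 0b01010111.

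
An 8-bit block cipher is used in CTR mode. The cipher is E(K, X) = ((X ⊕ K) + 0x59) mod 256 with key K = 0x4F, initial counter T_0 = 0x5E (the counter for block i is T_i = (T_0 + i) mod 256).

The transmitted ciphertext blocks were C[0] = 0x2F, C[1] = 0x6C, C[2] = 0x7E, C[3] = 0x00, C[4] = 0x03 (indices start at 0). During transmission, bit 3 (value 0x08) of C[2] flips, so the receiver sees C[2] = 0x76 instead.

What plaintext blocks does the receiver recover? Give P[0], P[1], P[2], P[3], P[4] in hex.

CTR decryption: S_i = E(K, T_i) where T_i is the counter for block i; P_i = C_i ⊕ S_i.
Only C[2] changed, to 0x76. In CTR, a change in C_i flips the same bit in P_i only; the keystream is unaffected. Decrypting the received ciphertext:
P[0]: T = 0x5E, S = E(K, T) = 0x6A; 0x2F ⊕ 0x6A = 0x45.
P[1]: T = 0x5F, S = E(K, T) = 0x69; 0x6C ⊕ 0x69 = 0x05.
P[2]: T = 0x60, S = E(K, T) = 0x88; 0x76 ⊕ 0x88 = 0xFE.
P[3]: T = 0x61, S = E(K, T) = 0x87; 0x00 ⊕ 0x87 = 0x87.
P[4]: T = 0x62, S = E(K, T) = 0x86; 0x03 ⊕ 0x86 = 0x85.
Blocks that differ from the original plaintext: P[2].

P[0] = 0x45, P[1] = 0x05, P[2] = 0xFE, P[3] = 0x87, P[4] = 0x85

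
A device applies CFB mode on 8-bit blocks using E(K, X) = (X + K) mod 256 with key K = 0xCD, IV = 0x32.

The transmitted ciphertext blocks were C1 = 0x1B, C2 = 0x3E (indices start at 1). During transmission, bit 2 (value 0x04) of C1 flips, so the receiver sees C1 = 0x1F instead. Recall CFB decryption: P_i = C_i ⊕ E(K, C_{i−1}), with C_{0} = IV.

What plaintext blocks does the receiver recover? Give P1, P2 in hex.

P1 = 0xE0, P2 = 0xD2

Only C1 changed, to 0x1F. In CFB, a change in C_i flips the same bit in P_i and garbles P_{i+1}. Decrypting the received ciphertext:
P1: E(K, 0x32) = 0xFF; 0x1F ⊕ 0xFF = 0xE0.
P2: E(K, 0x1F) = 0xEC; 0x3E ⊕ 0xEC = 0xD2.
Blocks that differ from the original plaintext: P1, P2.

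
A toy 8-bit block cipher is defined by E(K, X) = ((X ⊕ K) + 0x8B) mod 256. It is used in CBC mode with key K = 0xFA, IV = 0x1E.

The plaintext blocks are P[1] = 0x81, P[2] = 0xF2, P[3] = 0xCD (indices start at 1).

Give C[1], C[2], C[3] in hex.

C[1] = 0xF0, C[2] = 0x83, C[3] = 0x3F

CBC encryption: C_i = E(K, P_i ⊕ C_{i−1}), with C_{0} = IV.
C[1]: P[1] ⊕ 0x1E = 0x9F; E(K, 0x9F) = 0xF0.
C[2]: P[2] ⊕ 0xF0 = 0x02; E(K, 0x02) = 0x83.
C[3]: P[3] ⊕ 0x83 = 0x4E; E(K, 0x4E) = 0x3F.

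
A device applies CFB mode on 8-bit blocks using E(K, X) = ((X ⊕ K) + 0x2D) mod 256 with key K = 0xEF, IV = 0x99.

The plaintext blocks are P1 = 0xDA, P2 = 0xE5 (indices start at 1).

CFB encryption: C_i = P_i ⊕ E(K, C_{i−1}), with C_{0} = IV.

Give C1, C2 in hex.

C1: E(K, 0x99) = 0xA3; 0xDA ⊕ 0xA3 = 0x79.
C2: E(K, 0x79) = 0xC3; 0xE5 ⊕ 0xC3 = 0x26.

C1 = 0x79, C2 = 0x26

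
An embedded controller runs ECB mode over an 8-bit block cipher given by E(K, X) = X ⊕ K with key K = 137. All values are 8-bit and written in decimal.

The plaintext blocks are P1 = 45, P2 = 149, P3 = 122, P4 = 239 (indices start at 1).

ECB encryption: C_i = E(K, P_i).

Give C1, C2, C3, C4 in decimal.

C1 = 164, C2 = 28, C3 = 243, C4 = 102

C1: E(K, 45) = 164.
C2: E(K, 149) = 28.
C3: E(K, 122) = 243.
C4: E(K, 239) = 102.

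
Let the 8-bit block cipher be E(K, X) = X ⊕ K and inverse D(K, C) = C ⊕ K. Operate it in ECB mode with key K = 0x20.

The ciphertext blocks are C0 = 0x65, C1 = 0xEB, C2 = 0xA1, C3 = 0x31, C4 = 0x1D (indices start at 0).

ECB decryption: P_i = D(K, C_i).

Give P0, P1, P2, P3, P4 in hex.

P0: D(K, 0x65) = 0x45.
P1: D(K, 0xEB) = 0xCB.
P2: D(K, 0xA1) = 0x81.
P3: D(K, 0x31) = 0x11.
P4: D(K, 0x1D) = 0x3D.

P0 = 0x45, P1 = 0xCB, P2 = 0x81, P3 = 0x11, P4 = 0x3D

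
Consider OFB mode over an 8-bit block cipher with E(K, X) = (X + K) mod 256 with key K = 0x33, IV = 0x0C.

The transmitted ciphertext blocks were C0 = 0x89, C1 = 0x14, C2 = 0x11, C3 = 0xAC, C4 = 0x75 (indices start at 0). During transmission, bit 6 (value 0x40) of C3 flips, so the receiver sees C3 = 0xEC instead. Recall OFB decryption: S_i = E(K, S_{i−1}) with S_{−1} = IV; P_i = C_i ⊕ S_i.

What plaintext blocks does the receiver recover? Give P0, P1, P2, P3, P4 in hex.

Only C3 changed, to 0xEC. In OFB, a change in C_i flips the same bit in P_i only; the keystream is unaffected. Decrypting the received ciphertext:
P0: S = E(K, 0x0C) = 0x3F; 0x89 ⊕ 0x3F = 0xB6.
P1: S = E(K, 0x3F) = 0x72; 0x14 ⊕ 0x72 = 0x66.
P2: S = E(K, 0x72) = 0xA5; 0x11 ⊕ 0xA5 = 0xB4.
P3: S = E(K, 0xA5) = 0xD8; 0xEC ⊕ 0xD8 = 0x34.
P4: S = E(K, 0xD8) = 0x0B; 0x75 ⊕ 0x0B = 0x7E.
Blocks that differ from the original plaintext: P3.

P0 = 0xB6, P1 = 0x66, P2 = 0xB4, P3 = 0x34, P4 = 0x7E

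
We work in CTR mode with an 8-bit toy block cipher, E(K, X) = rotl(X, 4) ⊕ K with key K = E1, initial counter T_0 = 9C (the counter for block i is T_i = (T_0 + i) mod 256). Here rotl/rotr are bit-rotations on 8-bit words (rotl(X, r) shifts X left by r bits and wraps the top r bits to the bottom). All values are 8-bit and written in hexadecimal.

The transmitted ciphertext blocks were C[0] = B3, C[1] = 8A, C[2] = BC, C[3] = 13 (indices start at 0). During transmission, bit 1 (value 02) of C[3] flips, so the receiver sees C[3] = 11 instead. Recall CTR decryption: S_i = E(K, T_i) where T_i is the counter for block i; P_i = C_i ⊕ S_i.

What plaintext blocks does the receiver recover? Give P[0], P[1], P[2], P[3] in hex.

Only C[3] changed, to 11. In CTR, a change in C_i flips the same bit in P_i only; the keystream is unaffected. Decrypting the received ciphertext:
P[0]: T = 9C, S = E(K, T) = 28; B3 ⊕ 28 = 9B.
P[1]: T = 9D, S = E(K, T) = 38; 8A ⊕ 38 = B2.
P[2]: T = 9E, S = E(K, T) = 08; BC ⊕ 08 = B4.
P[3]: T = 9F, S = E(K, T) = 18; 11 ⊕ 18 = 09.
Blocks that differ from the original plaintext: P[3].

P[0] = 9B, P[1] = B2, P[2] = B4, P[3] = 09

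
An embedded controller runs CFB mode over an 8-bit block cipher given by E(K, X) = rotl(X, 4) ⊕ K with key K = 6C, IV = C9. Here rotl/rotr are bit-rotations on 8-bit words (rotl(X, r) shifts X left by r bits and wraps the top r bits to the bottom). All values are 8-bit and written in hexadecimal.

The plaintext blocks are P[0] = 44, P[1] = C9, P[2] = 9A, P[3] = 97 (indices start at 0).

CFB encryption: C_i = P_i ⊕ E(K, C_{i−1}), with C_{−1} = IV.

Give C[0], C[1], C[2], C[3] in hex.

C[0] = B4, C[1] = EE, C[2] = 18, C[3] = 7A

C[0]: E(K, C9) = F0; 44 ⊕ F0 = B4.
C[1]: E(K, B4) = 27; C9 ⊕ 27 = EE.
C[2]: E(K, EE) = 82; 9A ⊕ 82 = 18.
C[3]: E(K, 18) = ED; 97 ⊕ ED = 7A.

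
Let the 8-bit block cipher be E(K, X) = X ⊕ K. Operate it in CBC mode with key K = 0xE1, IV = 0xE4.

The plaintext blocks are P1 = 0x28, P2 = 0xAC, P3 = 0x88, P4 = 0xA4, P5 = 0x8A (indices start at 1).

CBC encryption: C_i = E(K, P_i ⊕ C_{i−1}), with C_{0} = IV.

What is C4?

C1: P1 ⊕ 0xE4 = 0xCC; E(K, 0xCC) = 0x2D.
C2: P2 ⊕ 0x2D = 0x81; E(K, 0x81) = 0x60.
C3: P3 ⊕ 0x60 = 0xE8; E(K, 0xE8) = 0x09.
C4: P4 ⊕ 0x09 = 0xAD; E(K, 0xAD) = 0x4C.

C4 = 0x4C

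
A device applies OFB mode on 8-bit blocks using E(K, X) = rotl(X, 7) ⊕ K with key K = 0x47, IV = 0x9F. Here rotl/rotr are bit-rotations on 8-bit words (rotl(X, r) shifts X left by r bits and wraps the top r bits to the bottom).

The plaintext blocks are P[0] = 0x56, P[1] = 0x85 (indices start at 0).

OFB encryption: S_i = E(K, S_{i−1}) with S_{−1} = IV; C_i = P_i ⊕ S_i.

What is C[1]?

C[0]: S = E(K, 0x9F) = 0x88; 0x56 ⊕ 0x88 = 0xDE.
C[1]: S = E(K, 0x88) = 0x03; 0x85 ⊕ 0x03 = 0x86.

C[1] = 0x86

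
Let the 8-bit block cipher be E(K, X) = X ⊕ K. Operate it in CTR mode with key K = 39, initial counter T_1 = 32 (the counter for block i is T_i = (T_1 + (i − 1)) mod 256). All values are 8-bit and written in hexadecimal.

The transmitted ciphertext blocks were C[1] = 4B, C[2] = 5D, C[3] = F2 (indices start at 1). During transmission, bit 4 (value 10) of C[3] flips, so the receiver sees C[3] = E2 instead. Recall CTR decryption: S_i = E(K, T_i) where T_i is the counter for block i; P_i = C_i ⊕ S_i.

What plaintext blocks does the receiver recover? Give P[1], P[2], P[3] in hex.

Only C[3] changed, to E2. In CTR, a change in C_i flips the same bit in P_i only; the keystream is unaffected. Decrypting the received ciphertext:
P[1]: T = 32, S = E(K, T) = 0B; 4B ⊕ 0B = 40.
P[2]: T = 33, S = E(K, T) = 0A; 5D ⊕ 0A = 57.
P[3]: T = 34, S = E(K, T) = 0D; E2 ⊕ 0D = EF.
Blocks that differ from the original plaintext: P[3].

P[1] = 40, P[2] = 57, P[3] = EF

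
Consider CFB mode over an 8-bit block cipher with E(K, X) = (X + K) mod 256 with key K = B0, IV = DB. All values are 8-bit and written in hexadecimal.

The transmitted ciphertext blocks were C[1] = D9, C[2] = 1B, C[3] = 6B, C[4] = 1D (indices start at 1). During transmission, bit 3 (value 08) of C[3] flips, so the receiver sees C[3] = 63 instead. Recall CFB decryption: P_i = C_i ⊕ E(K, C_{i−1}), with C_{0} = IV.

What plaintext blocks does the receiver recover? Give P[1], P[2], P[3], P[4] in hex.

P[1] = 52, P[2] = 92, P[3] = A8, P[4] = 0E

Only C[3] changed, to 63. In CFB, a change in C_i flips the same bit in P_i and garbles P_{i+1}. Decrypting the received ciphertext:
P[1]: E(K, DB) = 8B; D9 ⊕ 8B = 52.
P[2]: E(K, D9) = 89; 1B ⊕ 89 = 92.
P[3]: E(K, 1B) = CB; 63 ⊕ CB = A8.
P[4]: E(K, 63) = 13; 1D ⊕ 13 = 0E.
Blocks that differ from the original plaintext: P[3], P[4].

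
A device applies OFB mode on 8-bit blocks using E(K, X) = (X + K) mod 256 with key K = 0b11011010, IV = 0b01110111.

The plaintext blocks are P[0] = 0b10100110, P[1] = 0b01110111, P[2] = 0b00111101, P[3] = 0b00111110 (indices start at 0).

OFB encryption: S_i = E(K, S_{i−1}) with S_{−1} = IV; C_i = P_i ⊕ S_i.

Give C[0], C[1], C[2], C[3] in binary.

C[0] = 0b11110111, C[1] = 0b01011100, C[2] = 0b00111000, C[3] = 0b11100001

C[0]: S = E(K, 0b01110111) = 0b01010001; 0b10100110 ⊕ 0b01010001 = 0b11110111.
C[1]: S = E(K, 0b01010001) = 0b00101011; 0b01110111 ⊕ 0b00101011 = 0b01011100.
C[2]: S = E(K, 0b00101011) = 0b00000101; 0b00111101 ⊕ 0b00000101 = 0b00111000.
C[3]: S = E(K, 0b00000101) = 0b11011111; 0b00111110 ⊕ 0b11011111 = 0b11100001.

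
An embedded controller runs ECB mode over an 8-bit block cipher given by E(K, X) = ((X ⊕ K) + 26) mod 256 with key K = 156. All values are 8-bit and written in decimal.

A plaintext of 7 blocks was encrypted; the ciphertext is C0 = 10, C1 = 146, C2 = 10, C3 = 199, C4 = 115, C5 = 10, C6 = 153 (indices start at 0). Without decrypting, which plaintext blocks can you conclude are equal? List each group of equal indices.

P0 = P2 = P5

ECB encrypts each block independently with the same key, so equal ciphertext blocks imply equal plaintext blocks.
C0 = C2 = C5 = 10, so P0 = P2 = P5.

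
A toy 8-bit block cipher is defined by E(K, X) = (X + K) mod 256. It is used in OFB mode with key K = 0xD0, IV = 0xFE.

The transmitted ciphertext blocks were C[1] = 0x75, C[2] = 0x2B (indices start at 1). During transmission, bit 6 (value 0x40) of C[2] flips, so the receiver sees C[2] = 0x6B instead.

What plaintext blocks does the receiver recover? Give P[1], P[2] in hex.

OFB decryption: S_i = E(K, S_{i−1}) with S_{0} = IV; P_i = C_i ⊕ S_i.
Only C[2] changed, to 0x6B. In OFB, a change in C_i flips the same bit in P_i only; the keystream is unaffected. Decrypting the received ciphertext:
P[1]: S = E(K, 0xFE) = 0xCE; 0x75 ⊕ 0xCE = 0xBB.
P[2]: S = E(K, 0xCE) = 0x9E; 0x6B ⊕ 0x9E = 0xF5.
Blocks that differ from the original plaintext: P[2].

P[1] = 0xBB, P[2] = 0xF5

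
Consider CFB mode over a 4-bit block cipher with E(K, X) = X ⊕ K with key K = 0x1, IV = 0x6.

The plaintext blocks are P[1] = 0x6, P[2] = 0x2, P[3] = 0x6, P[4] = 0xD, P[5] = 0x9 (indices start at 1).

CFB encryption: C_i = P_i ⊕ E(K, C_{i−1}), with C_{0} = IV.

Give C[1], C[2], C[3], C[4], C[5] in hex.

C[1] = 0x1, C[2] = 0x2, C[3] = 0x5, C[4] = 0x9, C[5] = 0x1

C[1]: E(K, 0x6) = 0x7; 0x6 ⊕ 0x7 = 0x1.
C[2]: E(K, 0x1) = 0x0; 0x2 ⊕ 0x0 = 0x2.
C[3]: E(K, 0x2) = 0x3; 0x6 ⊕ 0x3 = 0x5.
C[4]: E(K, 0x5) = 0x4; 0xD ⊕ 0x4 = 0x9.
C[5]: E(K, 0x9) = 0x8; 0x9 ⊕ 0x8 = 0x1.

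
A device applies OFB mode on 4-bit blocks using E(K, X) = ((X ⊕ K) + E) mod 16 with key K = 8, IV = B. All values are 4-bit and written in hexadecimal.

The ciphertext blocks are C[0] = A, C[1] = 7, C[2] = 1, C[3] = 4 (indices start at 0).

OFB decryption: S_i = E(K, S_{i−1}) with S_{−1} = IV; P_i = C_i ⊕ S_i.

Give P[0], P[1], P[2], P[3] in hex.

P[0]: S = E(K, B) = 1; A ⊕ 1 = B.
P[1]: S = E(K, 1) = 7; 7 ⊕ 7 = 0.
P[2]: S = E(K, 7) = D; 1 ⊕ D = C.
P[3]: S = E(K, D) = 3; 4 ⊕ 3 = 7.

P[0] = B, P[1] = 0, P[2] = C, P[3] = 7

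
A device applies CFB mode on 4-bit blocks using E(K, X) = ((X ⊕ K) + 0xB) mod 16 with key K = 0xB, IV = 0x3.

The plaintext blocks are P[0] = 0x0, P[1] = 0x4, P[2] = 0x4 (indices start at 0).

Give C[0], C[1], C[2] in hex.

CFB encryption: C_i = P_i ⊕ E(K, C_{i−1}), with C_{−1} = IV.
C[0]: E(K, 0x3) = 0x3; 0x0 ⊕ 0x3 = 0x3.
C[1]: E(K, 0x3) = 0x3; 0x4 ⊕ 0x3 = 0x7.
C[2]: E(K, 0x7) = 0x7; 0x4 ⊕ 0x7 = 0x3.

C[0] = 0x3, C[1] = 0x7, C[2] = 0x3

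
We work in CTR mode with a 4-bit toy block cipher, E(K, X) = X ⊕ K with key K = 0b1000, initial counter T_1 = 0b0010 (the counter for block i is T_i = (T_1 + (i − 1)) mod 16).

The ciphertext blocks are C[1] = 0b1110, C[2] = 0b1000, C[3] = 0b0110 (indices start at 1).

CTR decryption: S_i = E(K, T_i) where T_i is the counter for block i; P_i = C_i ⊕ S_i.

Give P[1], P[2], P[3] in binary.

P[1]: T = 0b0010, S = E(K, T) = 0b1010; 0b1110 ⊕ 0b1010 = 0b0100.
P[2]: T = 0b0011, S = E(K, T) = 0b1011; 0b1000 ⊕ 0b1011 = 0b0011.
P[3]: T = 0b0100, S = E(K, T) = 0b1100; 0b0110 ⊕ 0b1100 = 0b1010.

P[1] = 0b0100, P[2] = 0b0011, P[3] = 0b1010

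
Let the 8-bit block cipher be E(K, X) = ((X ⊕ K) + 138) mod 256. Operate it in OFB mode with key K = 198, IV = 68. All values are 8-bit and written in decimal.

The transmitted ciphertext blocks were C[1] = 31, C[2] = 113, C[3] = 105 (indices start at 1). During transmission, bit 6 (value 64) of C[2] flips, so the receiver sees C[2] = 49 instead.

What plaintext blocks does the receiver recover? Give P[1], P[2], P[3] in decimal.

OFB decryption: S_i = E(K, S_{i−1}) with S_{0} = IV; P_i = C_i ⊕ S_i.
Only C[2] changed, to 49. In OFB, a change in C_i flips the same bit in P_i only; the keystream is unaffected. Decrypting the received ciphertext:
P[1]: S = E(K, 68) = 12; 31 ⊕ 12 = 19.
P[2]: S = E(K, 12) = 84; 49 ⊕ 84 = 101.
P[3]: S = E(K, 84) = 28; 105 ⊕ 28 = 117.
Blocks that differ from the original plaintext: P[2].

P[1] = 19, P[2] = 101, P[3] = 117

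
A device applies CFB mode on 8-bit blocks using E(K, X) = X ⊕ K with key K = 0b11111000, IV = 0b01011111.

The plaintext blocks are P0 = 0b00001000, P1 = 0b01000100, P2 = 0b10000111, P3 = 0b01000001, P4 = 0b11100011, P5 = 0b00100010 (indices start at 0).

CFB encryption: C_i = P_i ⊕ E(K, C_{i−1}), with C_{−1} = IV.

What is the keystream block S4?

0b00101101

C0: E(K, 0b01011111) = 0b10100111; 0b00001000 ⊕ 0b10100111 = 0b10101111.
C1: E(K, 0b10101111) = 0b01010111; 0b01000100 ⊕ 0b01010111 = 0b00010011.
C2: E(K, 0b00010011) = 0b11101011; 0b10000111 ⊕ 0b11101011 = 0b01101100.
C3: E(K, 0b01101100) = 0b10010100; 0b01000001 ⊕ 0b10010100 = 0b11010101.
C4: E(K, 0b11010101) = 0b00101101; 0b11100011 ⊕ 0b00101101 = 0b11001110.
So S4 = 0b00101101.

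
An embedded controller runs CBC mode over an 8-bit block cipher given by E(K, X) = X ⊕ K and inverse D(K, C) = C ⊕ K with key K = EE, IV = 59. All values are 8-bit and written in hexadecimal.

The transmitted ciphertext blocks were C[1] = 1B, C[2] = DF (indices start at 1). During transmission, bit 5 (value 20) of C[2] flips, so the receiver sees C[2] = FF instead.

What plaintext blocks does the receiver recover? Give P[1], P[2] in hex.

CBC decryption: P_i = D(K, C_i) ⊕ C_{i−1}, with C_{0} = IV.
Only C[2] changed, to FF. In CBC, a change in C_i garbles P_i and flips the same bit in P_{i+1}. Decrypting the received ciphertext:
P[1]: D(K, 1B) = F5; F5 ⊕ 59 = AC.
P[2]: D(K, FF) = 11; 11 ⊕ 1B = 0A.
Blocks that differ from the original plaintext: P[2].

P[1] = AC, P[2] = 0A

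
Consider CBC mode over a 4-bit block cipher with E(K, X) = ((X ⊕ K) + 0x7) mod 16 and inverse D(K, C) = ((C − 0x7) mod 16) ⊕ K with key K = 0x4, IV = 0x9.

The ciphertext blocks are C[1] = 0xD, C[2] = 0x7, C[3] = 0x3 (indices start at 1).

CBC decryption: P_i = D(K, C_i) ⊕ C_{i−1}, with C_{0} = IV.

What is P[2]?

P[2]: D(K, 0x7) = 0x4; 0x4 ⊕ 0xD = 0x9.

P[2] = 0x9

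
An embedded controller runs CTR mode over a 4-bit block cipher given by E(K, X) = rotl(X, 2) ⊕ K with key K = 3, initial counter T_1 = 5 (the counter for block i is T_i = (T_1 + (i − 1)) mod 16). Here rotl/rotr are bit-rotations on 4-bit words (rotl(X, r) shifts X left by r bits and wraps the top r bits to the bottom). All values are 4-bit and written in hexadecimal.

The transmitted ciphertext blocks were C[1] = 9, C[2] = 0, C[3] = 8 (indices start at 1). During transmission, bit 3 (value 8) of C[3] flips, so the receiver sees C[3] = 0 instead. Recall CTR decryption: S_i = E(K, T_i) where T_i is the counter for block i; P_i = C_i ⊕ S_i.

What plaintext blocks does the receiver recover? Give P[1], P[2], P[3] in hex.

P[1] = F, P[2] = A, P[3] = E

Only C[3] changed, to 0. In CTR, a change in C_i flips the same bit in P_i only; the keystream is unaffected. Decrypting the received ciphertext:
P[1]: T = 5, S = E(K, T) = 6; 9 ⊕ 6 = F.
P[2]: T = 6, S = E(K, T) = A; 0 ⊕ A = A.
P[3]: T = 7, S = E(K, T) = E; 0 ⊕ E = E.
Blocks that differ from the original plaintext: P[3].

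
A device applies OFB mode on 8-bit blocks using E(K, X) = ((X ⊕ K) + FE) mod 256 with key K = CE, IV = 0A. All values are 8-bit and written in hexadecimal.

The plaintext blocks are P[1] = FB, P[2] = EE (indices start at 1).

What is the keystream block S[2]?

0A

OFB encryption: S_i = E(K, S_{i−1}) with S_{0} = IV; C_i = P_i ⊕ S_i.
C[1]: S = E(K, 0A) = C2; FB ⊕ C2 = 39.
C[2]: S = E(K, C2) = 0A; EE ⊕ 0A = E4.
So S[2] = 0A.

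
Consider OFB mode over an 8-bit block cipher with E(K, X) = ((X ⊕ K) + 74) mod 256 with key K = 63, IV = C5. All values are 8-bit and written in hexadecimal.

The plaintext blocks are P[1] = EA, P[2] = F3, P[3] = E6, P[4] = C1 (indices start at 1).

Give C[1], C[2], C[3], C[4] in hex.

C[1] = F0, C[2] = 1E, C[3] = E4, C[4] = 14

OFB encryption: S_i = E(K, S_{i−1}) with S_{0} = IV; C_i = P_i ⊕ S_i.
C[1]: S = E(K, C5) = 1A; EA ⊕ 1A = F0.
C[2]: S = E(K, 1A) = ED; F3 ⊕ ED = 1E.
C[3]: S = E(K, ED) = 02; E6 ⊕ 02 = E4.
C[4]: S = E(K, 02) = D5; C1 ⊕ D5 = 14.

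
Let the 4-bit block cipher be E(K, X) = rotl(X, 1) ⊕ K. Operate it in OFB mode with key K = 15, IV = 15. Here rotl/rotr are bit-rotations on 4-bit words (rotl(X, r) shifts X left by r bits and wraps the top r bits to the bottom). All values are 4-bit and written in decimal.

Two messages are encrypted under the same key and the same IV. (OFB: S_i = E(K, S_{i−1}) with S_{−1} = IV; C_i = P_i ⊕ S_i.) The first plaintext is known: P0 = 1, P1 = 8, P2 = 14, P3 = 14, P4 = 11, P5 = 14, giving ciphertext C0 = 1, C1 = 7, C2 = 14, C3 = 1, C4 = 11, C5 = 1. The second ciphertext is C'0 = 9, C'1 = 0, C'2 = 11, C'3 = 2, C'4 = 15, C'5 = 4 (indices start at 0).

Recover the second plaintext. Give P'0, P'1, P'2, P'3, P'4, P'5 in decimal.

P'0 = 9, P'1 = 15, P'2 = 11, P'3 = 13, P'4 = 15, P'5 = 11

In OFB with a reused IV, both messages share the same keystream S_i, so C_i ⊕ C'_i = P_i ⊕ P'_i and thus P'_i = P_i ⊕ C_i ⊕ C'_i.
P'0: 1 ⊕ 1 ⊕ 9 = 9.
P'1: 8 ⊕ 7 ⊕ 0 = 15.
P'2: 14 ⊕ 14 ⊕ 11 = 11.
P'3: 14 ⊕ 1 ⊕ 2 = 13.
P'4: 11 ⊕ 11 ⊕ 15 = 15.
P'5: 14 ⊕ 1 ⊕ 4 = 11.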